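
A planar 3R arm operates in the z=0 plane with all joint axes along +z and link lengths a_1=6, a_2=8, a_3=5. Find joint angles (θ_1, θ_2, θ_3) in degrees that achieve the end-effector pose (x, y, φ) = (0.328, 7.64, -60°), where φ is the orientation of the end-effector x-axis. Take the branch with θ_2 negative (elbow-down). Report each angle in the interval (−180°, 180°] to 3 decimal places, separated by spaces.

134.999 -59.999 -135.000

wrist centre = target − a_3·(cos φ, sin φ) = (-2.1720, 11.9701)
cos θ_2 = (148.0015−6²−8²)/(2·6·8) = 0.5000; θ_2 = -59.9989° (elbow-down)
β = atan2(11.9701,-2.1720) = 100.2845°; ψ = atan2(-6.9281,10.0001) = -34.7144°
θ_1 = β − ψ = 134.9989°
θ_3 = φ − θ_1 − θ_2 = -134.9999° (wrapped to (-180°,180°])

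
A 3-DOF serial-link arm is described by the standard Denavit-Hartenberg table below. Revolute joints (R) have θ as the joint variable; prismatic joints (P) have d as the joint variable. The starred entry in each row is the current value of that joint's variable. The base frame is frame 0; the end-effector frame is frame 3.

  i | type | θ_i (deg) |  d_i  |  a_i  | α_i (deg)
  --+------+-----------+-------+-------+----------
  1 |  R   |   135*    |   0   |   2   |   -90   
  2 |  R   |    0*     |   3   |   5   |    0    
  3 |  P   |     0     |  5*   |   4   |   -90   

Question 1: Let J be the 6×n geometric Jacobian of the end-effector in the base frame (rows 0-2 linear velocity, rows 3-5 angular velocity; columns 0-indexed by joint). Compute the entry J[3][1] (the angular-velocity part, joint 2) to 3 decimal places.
axis z_1 = (-0.7071,-0.7071,0.0000); lever o_n−o_1 = (-12.0208,0.7071,0.0000)
cross product → J_v[:, 1] = (-0.0000,-0.0000,-9.0000)
J_ω[:, 1] = z_1
entry J[3][1] = -0.7071

-0.707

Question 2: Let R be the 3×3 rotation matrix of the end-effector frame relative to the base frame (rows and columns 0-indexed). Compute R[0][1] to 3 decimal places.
End-effector y-axis (col 1 of R) = (0.7071,0.7071,-0.0000)
R[0][1] = 0.7071

0.707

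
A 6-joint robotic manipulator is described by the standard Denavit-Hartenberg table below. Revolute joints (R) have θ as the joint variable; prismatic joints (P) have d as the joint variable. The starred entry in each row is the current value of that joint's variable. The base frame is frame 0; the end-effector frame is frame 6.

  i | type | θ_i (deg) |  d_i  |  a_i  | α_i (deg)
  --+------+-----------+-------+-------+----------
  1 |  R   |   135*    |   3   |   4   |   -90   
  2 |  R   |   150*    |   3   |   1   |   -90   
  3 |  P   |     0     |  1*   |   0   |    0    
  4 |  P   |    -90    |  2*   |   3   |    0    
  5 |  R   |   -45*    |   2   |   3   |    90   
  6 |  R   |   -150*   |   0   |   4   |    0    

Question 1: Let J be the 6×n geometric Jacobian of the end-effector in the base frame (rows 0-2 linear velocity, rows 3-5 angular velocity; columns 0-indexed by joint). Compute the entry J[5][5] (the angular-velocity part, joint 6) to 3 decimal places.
0.354

axis z_5 = (0.0670,0.9330,0.3536); lever o_n−o_5 = (2.5249,0.9392,-2.9568)
cross product → J_v[:, 5] = (-3.0908,1.0908,-2.2929)
J_ω[:, 5] = z_5
entry J[5][5] = 0.3536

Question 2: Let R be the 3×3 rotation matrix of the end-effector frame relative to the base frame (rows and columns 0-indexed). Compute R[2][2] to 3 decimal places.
End-effector z-axis (col 2 of R) = (0.0670,0.9330,0.3536)
R[2][2] = 0.3536

0.354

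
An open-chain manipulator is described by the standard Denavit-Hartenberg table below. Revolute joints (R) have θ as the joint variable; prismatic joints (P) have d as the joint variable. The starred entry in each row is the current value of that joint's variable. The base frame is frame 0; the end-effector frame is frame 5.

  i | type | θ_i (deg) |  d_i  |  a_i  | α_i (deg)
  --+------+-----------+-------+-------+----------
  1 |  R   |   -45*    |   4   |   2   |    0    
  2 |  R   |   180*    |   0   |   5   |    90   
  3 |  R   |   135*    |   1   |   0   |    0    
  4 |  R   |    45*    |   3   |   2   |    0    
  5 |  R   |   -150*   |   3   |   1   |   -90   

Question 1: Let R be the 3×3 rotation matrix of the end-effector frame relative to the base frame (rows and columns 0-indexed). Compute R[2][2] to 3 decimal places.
0.866

End-effector z-axis (col 2 of R) = (0.3536,-0.3536,0.8660)
R[2][2] = 0.8660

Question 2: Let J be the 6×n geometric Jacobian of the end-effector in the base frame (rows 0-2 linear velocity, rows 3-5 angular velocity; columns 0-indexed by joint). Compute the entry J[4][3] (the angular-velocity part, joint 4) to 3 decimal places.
0.707

axis z_3 = (0.7071,0.7071,0.0000); lever o_n−o_3 = (5.0445,3.4408,0.5000)
cross product → J_v[:, 3] = (0.3536,-0.3536,-1.1340)
J_ω[:, 3] = z_3
entry J[4][3] = 0.7071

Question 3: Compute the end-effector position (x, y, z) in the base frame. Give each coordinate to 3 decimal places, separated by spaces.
after link 1: o_1 = (1.4142, -1.4142, 4.0000)
after link 2: o_2 = (-2.1213, 2.1213, 4.0000)
after link 3: o_3 = (-1.4142, 2.8284, 4.0000)
after link 4: o_4 = (2.1213, 3.5355, 4.0000)
after link 5: o_5 = (3.6303, 6.2692, 4.5000)

3.630 6.269 4.500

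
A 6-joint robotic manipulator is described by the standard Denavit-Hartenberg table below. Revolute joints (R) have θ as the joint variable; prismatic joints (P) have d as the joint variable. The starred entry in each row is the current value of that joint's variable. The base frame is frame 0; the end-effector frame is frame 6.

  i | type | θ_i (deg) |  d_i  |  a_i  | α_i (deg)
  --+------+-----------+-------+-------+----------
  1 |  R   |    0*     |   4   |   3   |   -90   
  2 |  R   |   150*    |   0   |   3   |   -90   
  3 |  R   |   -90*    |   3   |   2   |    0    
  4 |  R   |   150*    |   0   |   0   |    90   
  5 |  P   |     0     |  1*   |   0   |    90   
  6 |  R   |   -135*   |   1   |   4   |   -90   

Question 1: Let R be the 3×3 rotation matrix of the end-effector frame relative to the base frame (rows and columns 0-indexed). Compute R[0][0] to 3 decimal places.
0.837

End-effector x-axis (col 0 of R) = (0.8365,0.2588,0.4830)
R[0][0] = 0.8365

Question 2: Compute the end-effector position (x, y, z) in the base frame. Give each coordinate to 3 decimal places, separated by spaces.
1.998 3.535 5.731

after link 1: o_1 = (3.0000, 0.0000, 4.0000)
after link 2: o_2 = (0.4019, 0.0000, 2.5000)
after link 3: o_3 = (-1.0981, 2.0000, 5.0981)
after link 4: o_4 = (-1.0981, 2.0000, 5.0981)
after link 5: o_5 = (-1.8481, 2.5000, 4.6651)
after link 6: o_6 = (1.9980, 3.5353, 5.7309)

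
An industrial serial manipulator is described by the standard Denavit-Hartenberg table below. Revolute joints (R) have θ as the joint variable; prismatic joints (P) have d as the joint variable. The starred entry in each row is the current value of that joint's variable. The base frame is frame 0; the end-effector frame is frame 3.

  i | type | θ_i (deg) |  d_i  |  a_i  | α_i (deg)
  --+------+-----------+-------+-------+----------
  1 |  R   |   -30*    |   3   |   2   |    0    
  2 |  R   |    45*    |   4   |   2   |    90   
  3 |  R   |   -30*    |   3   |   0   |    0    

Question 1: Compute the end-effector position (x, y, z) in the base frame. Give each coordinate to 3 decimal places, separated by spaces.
4.440 -3.380 7.000

after link 1: o_1 = (1.7321, -1.0000, 3.0000)
after link 2: o_2 = (3.6639, -0.4824, 7.0000)
after link 3: o_3 = (4.4404, -3.3801, 7.0000)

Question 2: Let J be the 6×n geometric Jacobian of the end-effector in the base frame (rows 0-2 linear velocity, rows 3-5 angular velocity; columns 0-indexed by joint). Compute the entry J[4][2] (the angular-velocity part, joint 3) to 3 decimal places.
-0.966

axis z_2 = (0.2588,-0.9659,0.0000); lever o_n−o_2 = (0.7765,-2.8978,0.0000)
cross product → J_v[:, 2] = (0.0000,0.0000,0.0000)
J_ω[:, 2] = z_2
entry J[4][2] = -0.9659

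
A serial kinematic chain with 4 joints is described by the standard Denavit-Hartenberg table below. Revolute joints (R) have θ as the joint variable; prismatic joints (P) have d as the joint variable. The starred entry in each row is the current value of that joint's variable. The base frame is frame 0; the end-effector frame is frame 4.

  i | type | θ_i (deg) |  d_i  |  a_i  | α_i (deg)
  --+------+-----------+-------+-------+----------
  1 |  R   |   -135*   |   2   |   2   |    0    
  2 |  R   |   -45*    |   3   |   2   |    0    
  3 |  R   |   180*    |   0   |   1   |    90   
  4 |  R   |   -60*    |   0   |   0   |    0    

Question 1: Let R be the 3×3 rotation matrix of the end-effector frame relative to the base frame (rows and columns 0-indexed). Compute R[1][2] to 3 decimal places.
End-effector z-axis (col 2 of R) = (0.0000,-1.0000,0.0000)
R[1][2] = -1.0000

-1.000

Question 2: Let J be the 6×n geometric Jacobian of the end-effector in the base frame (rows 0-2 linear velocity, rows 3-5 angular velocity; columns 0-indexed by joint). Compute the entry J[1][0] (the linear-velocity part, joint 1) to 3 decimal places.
-2.414

axis z_0 = ẑ; lever o_n−o_0 = (-2.4142,-1.4142,5.0000)
cross product → J_v[:, 0] = (1.4142,-2.4142,0.0000)
J_ω[:, 0] = z_0
entry J[1][0] = -2.4142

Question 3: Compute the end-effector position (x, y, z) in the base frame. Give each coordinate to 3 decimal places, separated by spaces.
after link 1: o_1 = (-1.4142, -1.4142, 2.0000)
after link 2: o_2 = (-3.4142, -1.4142, 5.0000)
after link 3: o_3 = (-2.4142, -1.4142, 5.0000)
after link 4: o_4 = (-2.4142, -1.4142, 5.0000)

-2.414 -1.414 5.000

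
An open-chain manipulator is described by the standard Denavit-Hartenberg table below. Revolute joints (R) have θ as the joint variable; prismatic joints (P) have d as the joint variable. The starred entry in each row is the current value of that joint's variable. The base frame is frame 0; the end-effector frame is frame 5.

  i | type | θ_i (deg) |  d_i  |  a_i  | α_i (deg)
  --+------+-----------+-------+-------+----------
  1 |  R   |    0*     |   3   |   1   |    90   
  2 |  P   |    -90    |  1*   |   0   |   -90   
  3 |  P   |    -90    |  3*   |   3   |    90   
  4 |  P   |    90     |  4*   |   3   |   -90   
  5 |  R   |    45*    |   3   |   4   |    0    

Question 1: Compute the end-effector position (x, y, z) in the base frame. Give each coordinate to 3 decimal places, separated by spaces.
after link 1: o_1 = (1.0000, 0.0000, 3.0000)
after link 2: o_2 = (1.0000, -1.0000, 3.0000)
after link 3: o_3 = (4.0000, -4.0000, 3.0000)
after link 4: o_4 = (7.0000, -4.0000, 7.0000)
after link 5: o_5 = (9.8284, -1.0000, 4.1716)

9.828 -1.000 4.172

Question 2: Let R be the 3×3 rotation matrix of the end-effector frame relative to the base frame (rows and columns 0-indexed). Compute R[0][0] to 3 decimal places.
End-effector x-axis (col 0 of R) = (0.7071,-0.0000,-0.7071)
R[0][0] = 0.7071

0.707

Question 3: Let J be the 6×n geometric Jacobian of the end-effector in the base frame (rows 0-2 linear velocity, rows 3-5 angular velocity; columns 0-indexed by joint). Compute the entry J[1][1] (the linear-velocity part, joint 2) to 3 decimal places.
-1.000

prismatic axis z_1 = (0.0000,-1.0000,0.0000)
J_v[:, 1] = z_1; J_ω[:, 1] = (0,0,0)
entry J[1][1] = -1.0000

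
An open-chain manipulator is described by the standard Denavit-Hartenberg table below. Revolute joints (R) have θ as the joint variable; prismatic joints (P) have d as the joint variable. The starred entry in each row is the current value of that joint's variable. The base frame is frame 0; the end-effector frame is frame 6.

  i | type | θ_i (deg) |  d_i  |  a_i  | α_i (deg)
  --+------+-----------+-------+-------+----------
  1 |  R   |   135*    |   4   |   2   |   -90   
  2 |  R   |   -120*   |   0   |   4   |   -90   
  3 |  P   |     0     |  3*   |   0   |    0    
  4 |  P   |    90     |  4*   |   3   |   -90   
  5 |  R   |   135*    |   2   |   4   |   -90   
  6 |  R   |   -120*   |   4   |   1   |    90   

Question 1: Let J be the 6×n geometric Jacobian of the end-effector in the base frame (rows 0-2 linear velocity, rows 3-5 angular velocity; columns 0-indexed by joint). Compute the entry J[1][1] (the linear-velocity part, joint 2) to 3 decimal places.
3.294

axis z_1 = (-0.7071,-0.7071,0.0000); lever o_n−o_1 = (-5.7309,2.4735,4.6588)
cross product → J_v[:, 1] = (-3.2943,3.2943,-5.8014)
J_ω[:, 1] = z_1
entry J[1][1] = 3.2943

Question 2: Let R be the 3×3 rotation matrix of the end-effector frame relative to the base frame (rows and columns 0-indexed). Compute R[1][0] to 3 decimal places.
End-effector x-axis (col 0 of R) = (-0.2727,0.7727,-0.5732)
R[1][0] = 0.7727

0.773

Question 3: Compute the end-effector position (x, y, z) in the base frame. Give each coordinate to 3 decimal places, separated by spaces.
after link 1: o_1 = (-1.4142, 1.4142, 4.0000)
after link 2: o_2 = (-0.0000, 0.0000, 7.4641)
after link 3: o_3 = (-1.8371, 1.8371, 8.9641)
after link 4: o_4 = (-2.1653, 6.4079, 10.9641)
after link 5: o_5 = (-3.1403, 3.3830, 7.8178)
after link 6: o_6 = (-7.1451, 3.8877, 8.6588)

-7.145 3.888 8.659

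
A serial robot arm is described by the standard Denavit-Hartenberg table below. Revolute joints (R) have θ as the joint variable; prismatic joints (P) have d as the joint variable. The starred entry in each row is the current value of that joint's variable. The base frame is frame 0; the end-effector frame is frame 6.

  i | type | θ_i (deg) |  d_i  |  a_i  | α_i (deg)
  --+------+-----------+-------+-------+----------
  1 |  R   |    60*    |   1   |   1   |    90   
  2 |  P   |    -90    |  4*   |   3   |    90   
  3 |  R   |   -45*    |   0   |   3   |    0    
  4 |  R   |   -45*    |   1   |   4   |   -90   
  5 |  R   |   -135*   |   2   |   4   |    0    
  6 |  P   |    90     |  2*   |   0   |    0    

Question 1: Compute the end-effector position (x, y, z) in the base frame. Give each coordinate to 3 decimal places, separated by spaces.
-0.802 -2.803 -8.121

after link 1: o_1 = (0.5000, 0.8660, 1.0000)
after link 2: o_2 = (3.9641, -1.1340, -2.0000)
after link 3: o_3 = (2.1270, -0.0733, -4.1213)
after link 4: o_4 = (-1.8371, 1.0607, -4.1213)
after link 5: o_5 = (-0.8018, -2.8030, -6.1213)
after link 6: o_6 = (-0.8018, -2.8030, -8.1213)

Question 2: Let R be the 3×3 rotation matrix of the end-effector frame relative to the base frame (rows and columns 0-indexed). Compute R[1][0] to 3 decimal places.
End-effector x-axis (col 0 of R) = (-0.9659,-0.2588,-0.0000)
R[1][0] = -0.2588

-0.259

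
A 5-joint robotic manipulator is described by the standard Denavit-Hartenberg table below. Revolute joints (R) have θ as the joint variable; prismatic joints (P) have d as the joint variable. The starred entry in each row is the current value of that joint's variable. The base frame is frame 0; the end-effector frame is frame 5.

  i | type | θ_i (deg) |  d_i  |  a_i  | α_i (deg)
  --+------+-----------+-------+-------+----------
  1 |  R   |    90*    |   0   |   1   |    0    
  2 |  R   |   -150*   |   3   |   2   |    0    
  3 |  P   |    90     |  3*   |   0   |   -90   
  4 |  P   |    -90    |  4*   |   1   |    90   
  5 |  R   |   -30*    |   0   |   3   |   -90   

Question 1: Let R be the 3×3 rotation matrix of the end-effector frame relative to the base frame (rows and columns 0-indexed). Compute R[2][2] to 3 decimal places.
End-effector z-axis (col 2 of R) = (-0.4330,0.7500,0.5000)
R[2][2] = 0.5000

0.500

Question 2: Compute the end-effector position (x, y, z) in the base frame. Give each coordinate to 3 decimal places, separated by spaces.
-0.250 1.433 9.598

after link 1: o_1 = (0.0000, 1.0000, 0.0000)
after link 2: o_2 = (1.0000, -0.7321, 3.0000)
after link 3: o_3 = (1.0000, -0.7321, 6.0000)
after link 4: o_4 = (-1.0000, 2.7321, 7.0000)
after link 5: o_5 = (-0.2500, 1.4330, 9.5981)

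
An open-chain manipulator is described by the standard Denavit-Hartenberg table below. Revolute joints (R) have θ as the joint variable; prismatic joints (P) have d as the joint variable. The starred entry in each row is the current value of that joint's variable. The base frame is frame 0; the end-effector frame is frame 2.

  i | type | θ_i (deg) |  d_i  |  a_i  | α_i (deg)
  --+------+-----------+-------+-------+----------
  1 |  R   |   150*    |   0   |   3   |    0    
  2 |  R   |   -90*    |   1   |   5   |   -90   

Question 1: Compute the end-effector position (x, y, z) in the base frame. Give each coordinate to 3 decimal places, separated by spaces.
after link 1: o_1 = (-2.5981, 1.5000, 0.0000)
after link 2: o_2 = (-0.0981, 5.8301, 1.0000)

-0.098 5.830 1.000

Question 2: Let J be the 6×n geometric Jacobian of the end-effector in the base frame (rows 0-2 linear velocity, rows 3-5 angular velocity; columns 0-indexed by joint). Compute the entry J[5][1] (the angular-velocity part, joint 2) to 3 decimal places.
1.000

axis z_1 = (0.0000,0.0000,1.0000); lever o_n−o_1 = (2.5000,4.3301,1.0000)
cross product → J_v[:, 1] = (-4.3301,2.5000,0.0000)
J_ω[:, 1] = z_1
entry J[5][1] = 1.0000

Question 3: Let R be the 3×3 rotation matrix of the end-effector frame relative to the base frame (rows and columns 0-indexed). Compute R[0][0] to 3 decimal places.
End-effector x-axis (col 0 of R) = (0.5000,0.8660,0.0000)
R[0][0] = 0.5000

0.500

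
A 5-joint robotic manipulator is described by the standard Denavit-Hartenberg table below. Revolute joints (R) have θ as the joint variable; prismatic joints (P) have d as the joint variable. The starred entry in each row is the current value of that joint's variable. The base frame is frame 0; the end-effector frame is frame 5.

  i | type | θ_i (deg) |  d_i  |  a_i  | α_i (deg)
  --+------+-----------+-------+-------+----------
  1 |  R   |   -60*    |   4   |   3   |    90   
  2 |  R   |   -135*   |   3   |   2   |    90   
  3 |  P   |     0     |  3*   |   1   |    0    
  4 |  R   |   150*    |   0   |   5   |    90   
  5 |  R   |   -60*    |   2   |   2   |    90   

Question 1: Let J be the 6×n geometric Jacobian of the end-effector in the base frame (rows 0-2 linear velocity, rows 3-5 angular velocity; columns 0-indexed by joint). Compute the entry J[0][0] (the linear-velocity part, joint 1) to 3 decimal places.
axis z_0 = ẑ; lever o_n−o_0 = (-5.2215,-6.4201,5.7424)
cross product → J_v[:, 0] = (6.4201,-5.2215,0.0000)
J_ω[:, 0] = z_0
entry J[0][0] = 6.4201

6.420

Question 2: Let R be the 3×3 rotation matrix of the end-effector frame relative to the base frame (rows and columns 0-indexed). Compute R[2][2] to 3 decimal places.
End-effector z-axis (col 2 of R) = (0.2866,0.3696,-0.8839)
R[2][2] = -0.8839

-0.884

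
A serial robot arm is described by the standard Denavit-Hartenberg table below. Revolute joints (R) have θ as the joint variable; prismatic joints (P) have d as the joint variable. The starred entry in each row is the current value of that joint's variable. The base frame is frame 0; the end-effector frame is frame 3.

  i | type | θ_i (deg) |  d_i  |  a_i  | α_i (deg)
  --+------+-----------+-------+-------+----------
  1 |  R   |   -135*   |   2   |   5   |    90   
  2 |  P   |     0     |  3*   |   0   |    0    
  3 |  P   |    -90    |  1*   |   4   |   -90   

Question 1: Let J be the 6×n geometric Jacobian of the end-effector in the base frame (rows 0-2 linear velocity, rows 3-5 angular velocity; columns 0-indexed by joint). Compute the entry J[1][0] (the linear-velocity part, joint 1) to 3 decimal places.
-6.364

axis z_0 = ẑ; lever o_n−o_0 = (-6.3640,-0.7071,-2.0000)
cross product → J_v[:, 0] = (0.7071,-6.3640,0.0000)
J_ω[:, 0] = z_0
entry J[1][0] = -6.3640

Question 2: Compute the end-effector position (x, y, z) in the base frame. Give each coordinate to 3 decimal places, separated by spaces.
-6.364 -0.707 -2.000

after link 1: o_1 = (-3.5355, -3.5355, 2.0000)
after link 2: o_2 = (-5.6569, -1.4142, 2.0000)
after link 3: o_3 = (-6.3640, -0.7071, -2.0000)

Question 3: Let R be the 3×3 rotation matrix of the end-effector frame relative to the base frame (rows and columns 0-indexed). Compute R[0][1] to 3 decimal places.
0.707

End-effector y-axis (col 1 of R) = (0.7071,-0.7071,-0.0000)
R[0][1] = 0.7071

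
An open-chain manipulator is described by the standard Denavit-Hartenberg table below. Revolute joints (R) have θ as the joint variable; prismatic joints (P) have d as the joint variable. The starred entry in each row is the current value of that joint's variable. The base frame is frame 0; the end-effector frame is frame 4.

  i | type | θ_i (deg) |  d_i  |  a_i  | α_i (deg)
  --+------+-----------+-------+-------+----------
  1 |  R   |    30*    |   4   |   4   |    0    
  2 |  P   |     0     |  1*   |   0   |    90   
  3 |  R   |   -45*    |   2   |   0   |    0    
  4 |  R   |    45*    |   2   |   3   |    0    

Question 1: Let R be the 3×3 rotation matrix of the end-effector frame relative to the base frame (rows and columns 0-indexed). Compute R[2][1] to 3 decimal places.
1.000

End-effector y-axis (col 1 of R) = (0.0000,0.0000,1.0000)
R[2][1] = 1.0000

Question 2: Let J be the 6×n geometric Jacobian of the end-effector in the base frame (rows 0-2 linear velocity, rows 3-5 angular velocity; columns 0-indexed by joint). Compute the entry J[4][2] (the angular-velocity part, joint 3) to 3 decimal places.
-0.866

axis z_2 = (0.5000,-0.8660,0.0000); lever o_n−o_2 = (4.5981,-1.9641,0.0000)
cross product → J_v[:, 2] = (0.0000,0.0000,3.0000)
J_ω[:, 2] = z_2
entry J[4][2] = -0.8660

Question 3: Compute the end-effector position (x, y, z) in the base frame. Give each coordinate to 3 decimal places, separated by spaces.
8.062 0.036 5.000

after link 1: o_1 = (3.4641, 2.0000, 4.0000)
after link 2: o_2 = (3.4641, 2.0000, 5.0000)
after link 3: o_3 = (4.4641, 0.2679, 5.0000)
after link 4: o_4 = (8.0622, 0.0359, 5.0000)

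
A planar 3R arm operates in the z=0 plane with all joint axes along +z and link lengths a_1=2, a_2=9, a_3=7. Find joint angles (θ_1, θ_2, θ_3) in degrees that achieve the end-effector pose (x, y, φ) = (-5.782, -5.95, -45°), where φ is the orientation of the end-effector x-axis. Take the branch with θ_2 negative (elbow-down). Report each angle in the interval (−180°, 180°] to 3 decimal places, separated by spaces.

wrist centre = target − a_3·(cos φ, sin φ) = (-10.7317, -1.0003)
cos θ_2 = (116.1709−2²−9²)/(2·2·9) = 0.8659; θ_2 = -30.0191° (elbow-down)
β = atan2(-1.0003,-10.7317) = -174.6751°; ψ = atan2(-4.5026,9.7927) = -24.6925°
θ_1 = β − ψ = -149.9826°
θ_3 = φ − θ_1 − θ_2 = 135.0017° (wrapped to (-180°,180°])

-149.983 -30.019 135.002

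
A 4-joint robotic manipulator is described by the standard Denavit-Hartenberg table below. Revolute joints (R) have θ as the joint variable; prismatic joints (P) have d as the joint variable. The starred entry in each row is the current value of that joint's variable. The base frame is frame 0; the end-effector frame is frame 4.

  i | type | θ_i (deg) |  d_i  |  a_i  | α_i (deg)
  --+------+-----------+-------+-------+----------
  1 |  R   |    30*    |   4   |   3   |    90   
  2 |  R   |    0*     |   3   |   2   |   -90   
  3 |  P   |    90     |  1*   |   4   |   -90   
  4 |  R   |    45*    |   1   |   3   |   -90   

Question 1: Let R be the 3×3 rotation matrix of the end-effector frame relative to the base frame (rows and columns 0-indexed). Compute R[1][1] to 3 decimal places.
End-effector y-axis (col 1 of R) = (0.8660,0.5000,-0.0000)
R[1][1] = 0.5000

0.500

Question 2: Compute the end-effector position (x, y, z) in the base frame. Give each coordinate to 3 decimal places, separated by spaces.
after link 1: o_1 = (2.5981, 1.5000, 4.0000)
after link 2: o_2 = (5.8301, -0.0981, 4.0000)
after link 3: o_3 = (3.8301, 3.3660, 5.0000)
after link 4: o_4 = (1.9034, 4.7031, 2.8787)

1.903 4.703 2.879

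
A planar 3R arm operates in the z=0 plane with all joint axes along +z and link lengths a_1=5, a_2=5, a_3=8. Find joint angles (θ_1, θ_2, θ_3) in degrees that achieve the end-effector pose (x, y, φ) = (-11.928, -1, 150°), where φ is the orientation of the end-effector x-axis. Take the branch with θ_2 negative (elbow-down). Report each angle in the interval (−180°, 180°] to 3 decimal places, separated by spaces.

wrist centre = target − a_3·(cos φ, sin φ) = (-4.9998, -5.0000)
cos θ_2 = (49.9980−5²−5²)/(2·5·5) = -0.0000; θ_2 = -90.0023° (elbow-down)
β = atan2(-5.0000,-4.9998) = -134.9988°; ψ = atan2(-5.0000,4.9998) = -45.0012°
θ_1 = β − ψ = -89.9977°
θ_3 = φ − θ_1 − θ_2 = -30.0000° (wrapped to (-180°,180°])

-89.998 -90.002 -30.000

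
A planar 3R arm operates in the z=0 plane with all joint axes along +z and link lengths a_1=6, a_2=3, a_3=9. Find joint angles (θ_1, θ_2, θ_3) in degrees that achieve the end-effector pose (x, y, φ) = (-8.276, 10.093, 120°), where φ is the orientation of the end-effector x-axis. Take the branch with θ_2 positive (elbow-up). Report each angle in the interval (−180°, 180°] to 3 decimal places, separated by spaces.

wrist centre = target − a_3·(cos φ, sin φ) = (-3.7760, 2.2988)
cos θ_2 = (19.5425−6²−3²)/(2·6·3) = -0.7072; θ_2 = 135.0037° (elbow-up)
β = atan2(2.2988,-3.7760) = 148.6676°; ψ = atan2(2.1212,3.8785) = 28.6744°
θ_1 = β − ψ = 119.9932°
θ_3 = φ − θ_1 − θ_2 = -134.9969° (wrapped to (-180°,180°])

119.993 135.004 -134.997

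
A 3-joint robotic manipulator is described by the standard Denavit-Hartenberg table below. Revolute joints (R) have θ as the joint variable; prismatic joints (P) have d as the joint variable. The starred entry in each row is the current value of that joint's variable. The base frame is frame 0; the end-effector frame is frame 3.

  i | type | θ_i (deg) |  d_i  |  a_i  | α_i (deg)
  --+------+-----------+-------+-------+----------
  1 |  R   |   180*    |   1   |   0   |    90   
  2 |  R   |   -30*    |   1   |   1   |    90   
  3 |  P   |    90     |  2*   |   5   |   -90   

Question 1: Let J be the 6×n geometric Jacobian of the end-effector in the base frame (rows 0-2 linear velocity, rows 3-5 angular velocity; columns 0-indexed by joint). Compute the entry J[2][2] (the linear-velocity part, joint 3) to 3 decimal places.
prismatic axis z_2 = (0.5000,0.0000,-0.8660)
J_v[:, 2] = z_2; J_ω[:, 2] = (0,0,0)
entry J[2][2] = -0.8660

-0.866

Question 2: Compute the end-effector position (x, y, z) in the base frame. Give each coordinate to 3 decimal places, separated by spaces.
after link 1: o_1 = (0.0000, 0.0000, 1.0000)
after link 2: o_2 = (-0.8660, 1.0000, 0.5000)
after link 3: o_3 = (0.1340, 6.0000, -1.2321)

0.134 6.000 -1.232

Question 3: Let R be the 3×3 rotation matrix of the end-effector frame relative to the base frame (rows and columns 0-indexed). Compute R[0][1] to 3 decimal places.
End-effector y-axis (col 1 of R) = (-0.5000,-0.0000,0.8660)
R[0][1] = -0.5000

-0.500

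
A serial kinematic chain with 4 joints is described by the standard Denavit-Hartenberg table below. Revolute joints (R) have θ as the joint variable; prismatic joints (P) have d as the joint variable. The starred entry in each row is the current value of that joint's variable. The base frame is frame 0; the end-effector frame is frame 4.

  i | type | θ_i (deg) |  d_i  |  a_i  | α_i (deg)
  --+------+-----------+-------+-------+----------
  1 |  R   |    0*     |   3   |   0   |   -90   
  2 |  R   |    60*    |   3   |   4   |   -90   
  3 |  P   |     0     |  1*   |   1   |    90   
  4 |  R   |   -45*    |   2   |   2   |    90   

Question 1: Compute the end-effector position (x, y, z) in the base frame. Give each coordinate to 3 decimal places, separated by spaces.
3.566 5.000 -2.348

after link 1: o_1 = (0.0000, 0.0000, 3.0000)
after link 2: o_2 = (2.0000, 3.0000, -0.4641)
after link 3: o_3 = (1.6340, 3.0000, -1.8301)
after link 4: o_4 = (3.5658, 5.0000, -2.3478)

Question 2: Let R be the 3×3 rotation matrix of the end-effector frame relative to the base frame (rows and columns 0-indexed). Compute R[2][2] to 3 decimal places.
0.966

End-effector z-axis (col 2 of R) = (0.2588,0.0000,0.9659)
R[2][2] = 0.9659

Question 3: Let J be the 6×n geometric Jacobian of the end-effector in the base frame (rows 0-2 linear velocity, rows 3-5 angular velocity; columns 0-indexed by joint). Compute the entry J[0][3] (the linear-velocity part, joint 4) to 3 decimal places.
-0.518

axis z_3 = (0.0000,1.0000,0.0000); lever o_n−o_3 = (1.9319,2.0000,-0.5176)
cross product → J_v[:, 3] = (-0.5176,0.0000,-1.9319)
J_ω[:, 3] = z_3
entry J[0][3] = -0.5176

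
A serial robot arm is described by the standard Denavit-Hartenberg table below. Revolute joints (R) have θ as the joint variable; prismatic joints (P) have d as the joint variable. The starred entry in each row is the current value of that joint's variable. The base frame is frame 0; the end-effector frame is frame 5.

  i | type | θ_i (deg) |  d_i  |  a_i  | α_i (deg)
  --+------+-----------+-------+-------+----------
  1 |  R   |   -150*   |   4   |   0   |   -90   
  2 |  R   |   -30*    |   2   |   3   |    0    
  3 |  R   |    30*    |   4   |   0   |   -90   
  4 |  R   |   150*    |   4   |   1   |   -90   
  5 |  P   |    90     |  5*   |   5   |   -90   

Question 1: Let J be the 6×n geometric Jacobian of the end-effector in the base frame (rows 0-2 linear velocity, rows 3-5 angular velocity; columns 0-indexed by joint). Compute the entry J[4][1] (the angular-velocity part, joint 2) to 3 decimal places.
-0.866

axis z_1 = (0.5000,-0.8660,0.0000); lever o_n−o_1 = (5.5801,-8.1292,2.5000)
cross product → J_v[:, 1] = (-2.1651,-1.2500,0.7679)
J_ω[:, 1] = z_1
entry J[4][1] = -0.8660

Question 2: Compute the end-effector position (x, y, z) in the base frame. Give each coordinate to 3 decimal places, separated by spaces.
after link 1: o_1 = (0.0000, 0.0000, 4.0000)
after link 2: o_2 = (-1.2500, -3.0311, 5.5000)
after link 3: o_3 = (0.7500, -6.4952, 5.5000)
after link 4: o_4 = (1.2500, -5.6292, 1.5000)
after link 5: o_5 = (5.5801, -8.1292, 6.5000)

5.580 -8.129 6.500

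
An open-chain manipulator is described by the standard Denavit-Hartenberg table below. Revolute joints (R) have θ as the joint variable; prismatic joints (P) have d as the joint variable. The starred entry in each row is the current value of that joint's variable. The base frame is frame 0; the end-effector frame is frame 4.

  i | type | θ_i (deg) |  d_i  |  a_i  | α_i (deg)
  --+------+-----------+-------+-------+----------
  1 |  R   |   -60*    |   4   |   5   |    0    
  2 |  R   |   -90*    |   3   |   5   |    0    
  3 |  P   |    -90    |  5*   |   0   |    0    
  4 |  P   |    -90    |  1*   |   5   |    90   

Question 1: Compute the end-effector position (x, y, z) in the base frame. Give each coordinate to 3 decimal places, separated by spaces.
after link 1: o_1 = (2.5000, -4.3301, 4.0000)
after link 2: o_2 = (-1.8301, -6.8301, 7.0000)
after link 3: o_3 = (-1.8301, -6.8301, 12.0000)
after link 4: o_4 = (2.5000, -4.3301, 13.0000)

2.500 -4.330 13.000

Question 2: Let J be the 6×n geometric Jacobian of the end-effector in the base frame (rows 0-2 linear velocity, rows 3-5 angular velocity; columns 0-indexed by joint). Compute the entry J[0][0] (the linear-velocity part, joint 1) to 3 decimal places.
axis z_0 = ẑ; lever o_n−o_0 = (2.5000,-4.3301,13.0000)
cross product → J_v[:, 0] = (4.3301,2.5000,-0.0000)
J_ω[:, 0] = z_0
entry J[0][0] = 4.3301

4.330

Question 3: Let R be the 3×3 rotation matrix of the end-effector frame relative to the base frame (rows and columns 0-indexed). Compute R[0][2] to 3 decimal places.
End-effector z-axis (col 2 of R) = (0.5000,-0.8660,0.0000)
R[0][2] = 0.5000

0.500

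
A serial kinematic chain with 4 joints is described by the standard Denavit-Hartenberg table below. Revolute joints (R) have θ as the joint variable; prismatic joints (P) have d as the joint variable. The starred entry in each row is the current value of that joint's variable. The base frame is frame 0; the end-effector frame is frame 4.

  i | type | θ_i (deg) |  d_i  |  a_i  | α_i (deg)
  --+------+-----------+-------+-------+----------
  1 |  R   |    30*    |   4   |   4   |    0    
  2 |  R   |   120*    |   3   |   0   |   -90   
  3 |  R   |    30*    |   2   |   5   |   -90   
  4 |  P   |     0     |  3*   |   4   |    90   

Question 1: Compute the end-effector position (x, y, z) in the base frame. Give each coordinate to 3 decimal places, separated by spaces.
-2.987 3.415 -0.098

after link 1: o_1 = (3.4641, 2.0000, 4.0000)
after link 2: o_2 = (3.4641, 2.0000, 7.0000)
after link 3: o_3 = (-1.2859, 2.4330, 4.5000)
after link 4: o_4 = (-2.9869, 3.4151, -0.0981)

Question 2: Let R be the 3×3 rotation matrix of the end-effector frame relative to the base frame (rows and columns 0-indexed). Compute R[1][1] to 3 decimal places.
End-effector y-axis (col 1 of R) = (0.4330,-0.2500,-0.8660)
R[1][1] = -0.2500

-0.250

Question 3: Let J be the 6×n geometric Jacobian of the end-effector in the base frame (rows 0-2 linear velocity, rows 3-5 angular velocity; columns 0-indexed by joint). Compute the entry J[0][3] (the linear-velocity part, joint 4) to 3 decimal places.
prismatic axis z_3 = (0.4330,-0.2500,-0.8660)
J_v[:, 3] = z_3; J_ω[:, 3] = (0,0,0)
entry J[0][3] = 0.4330

0.433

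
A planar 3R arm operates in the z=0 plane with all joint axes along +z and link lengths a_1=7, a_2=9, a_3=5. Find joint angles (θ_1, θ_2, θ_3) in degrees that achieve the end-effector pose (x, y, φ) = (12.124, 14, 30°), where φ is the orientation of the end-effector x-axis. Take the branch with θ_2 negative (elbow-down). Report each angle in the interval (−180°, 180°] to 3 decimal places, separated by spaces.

90.003 -60.003 -0.000

wrist centre = target − a_3·(cos φ, sin φ) = (7.7939, 11.5000)
cos θ_2 = (192.9945−7²−9²)/(2·7·9) = 0.5000; θ_2 = -60.0029° (elbow-down)
β = atan2(11.5000,7.7939) = 55.8734°; ψ = atan2(-7.7945,11.4996) = -34.1295°
θ_1 = β − ψ = 90.0029°
θ_3 = φ − θ_1 − θ_2 = -0.0000° (wrapped to (-180°,180°])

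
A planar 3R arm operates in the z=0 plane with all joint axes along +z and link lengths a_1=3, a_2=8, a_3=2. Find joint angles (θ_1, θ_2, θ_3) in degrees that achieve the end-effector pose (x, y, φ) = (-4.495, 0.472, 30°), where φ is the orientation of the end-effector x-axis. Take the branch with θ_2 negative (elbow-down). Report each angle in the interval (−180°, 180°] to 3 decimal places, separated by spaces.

wrist centre = target − a_3·(cos φ, sin φ) = (-6.2271, -0.5280)
cos θ_2 = (39.0549−3²−8²)/(2·3·8) = -0.7072; θ_2 = -135.0066° (elbow-down)
β = atan2(-0.5280,-6.2271) = -175.1534°; ψ = atan2(-5.6562,-2.6575) = -115.1660°
θ_1 = β − ψ = -59.9874°
θ_3 = φ − θ_1 − θ_2 = -135.0060° (wrapped to (-180°,180°])

-59.987 -135.007 -135.006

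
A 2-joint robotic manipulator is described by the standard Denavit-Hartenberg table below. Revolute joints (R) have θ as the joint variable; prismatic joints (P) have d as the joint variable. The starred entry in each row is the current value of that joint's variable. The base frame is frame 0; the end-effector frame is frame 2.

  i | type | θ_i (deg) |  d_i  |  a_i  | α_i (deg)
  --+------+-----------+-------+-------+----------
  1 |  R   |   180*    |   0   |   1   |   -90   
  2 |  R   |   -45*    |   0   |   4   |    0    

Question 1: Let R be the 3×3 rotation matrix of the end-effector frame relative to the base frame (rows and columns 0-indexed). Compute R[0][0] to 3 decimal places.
-0.707

End-effector x-axis (col 0 of R) = (-0.7071,0.0000,0.7071)
R[0][0] = -0.7071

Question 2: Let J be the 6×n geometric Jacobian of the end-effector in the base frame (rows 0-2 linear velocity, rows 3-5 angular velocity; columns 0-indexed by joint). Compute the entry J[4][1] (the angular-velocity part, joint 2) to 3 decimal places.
-1.000

axis z_1 = (-0.0000,-1.0000,0.0000); lever o_n−o_1 = (-2.8284,0.0000,2.8284)
cross product → J_v[:, 1] = (-2.8284,0.0000,-2.8284)
J_ω[:, 1] = z_1
entry J[4][1] = -1.0000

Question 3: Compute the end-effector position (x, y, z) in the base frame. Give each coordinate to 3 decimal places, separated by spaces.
after link 1: o_1 = (-1.0000, 0.0000, 0.0000)
after link 2: o_2 = (-3.8284, 0.0000, 2.8284)

-3.828 0.000 2.828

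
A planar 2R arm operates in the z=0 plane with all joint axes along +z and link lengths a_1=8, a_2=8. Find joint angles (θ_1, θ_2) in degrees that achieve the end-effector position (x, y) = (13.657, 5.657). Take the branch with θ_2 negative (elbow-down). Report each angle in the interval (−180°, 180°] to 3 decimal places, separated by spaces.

cos θ_2 = (218.5153−8²−8²)/(2·8·8) = 0.7072; θ_2 = -44.9964° (elbow-down)
β = atan2(5.6570,13.6570) = 22.5003°; ψ = atan2(-5.6565,13.6572) = -22.4982°
θ_1 = β − ψ = 44.9985°

44.999 -44.996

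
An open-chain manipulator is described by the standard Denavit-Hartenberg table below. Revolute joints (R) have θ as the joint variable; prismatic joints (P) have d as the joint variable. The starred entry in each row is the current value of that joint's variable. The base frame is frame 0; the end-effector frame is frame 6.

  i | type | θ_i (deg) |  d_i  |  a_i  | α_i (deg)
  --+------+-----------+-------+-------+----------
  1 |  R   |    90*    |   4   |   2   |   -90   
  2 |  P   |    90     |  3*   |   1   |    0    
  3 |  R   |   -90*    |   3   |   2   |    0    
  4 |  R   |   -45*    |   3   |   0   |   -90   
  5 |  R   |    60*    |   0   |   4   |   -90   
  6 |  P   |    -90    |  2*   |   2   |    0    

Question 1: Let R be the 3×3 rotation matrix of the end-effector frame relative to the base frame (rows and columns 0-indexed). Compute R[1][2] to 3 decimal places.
-0.612

End-effector z-axis (col 2 of R) = (0.5000,-0.6124,-0.6124)
R[1][2] = -0.6124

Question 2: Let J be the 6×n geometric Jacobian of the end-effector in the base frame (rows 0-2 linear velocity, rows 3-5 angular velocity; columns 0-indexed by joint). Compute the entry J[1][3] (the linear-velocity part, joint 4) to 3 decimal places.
axis z_3 = (-1.0000,0.0000,0.0000); lever o_n−o_3 = (1.4641,1.6037,-1.2247)
cross product → J_v[:, 3] = (-0.0000,-1.2247,-1.6037)
J_ω[:, 3] = z_3
entry J[1][3] = -1.2247

-1.225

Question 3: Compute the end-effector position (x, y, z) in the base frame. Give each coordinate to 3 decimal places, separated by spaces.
-4.536 5.604 1.775

after link 1: o_1 = (0.0000, 2.0000, 4.0000)
after link 2: o_2 = (-3.0000, 2.0000, 3.0000)
after link 3: o_3 = (-6.0000, 4.0000, 3.0000)
after link 4: o_4 = (-9.0000, 4.0000, 3.0000)
after link 5: o_5 = (-5.5359, 5.4142, 4.4142)
after link 6: o_6 = (-4.5359, 5.6037, 1.7753)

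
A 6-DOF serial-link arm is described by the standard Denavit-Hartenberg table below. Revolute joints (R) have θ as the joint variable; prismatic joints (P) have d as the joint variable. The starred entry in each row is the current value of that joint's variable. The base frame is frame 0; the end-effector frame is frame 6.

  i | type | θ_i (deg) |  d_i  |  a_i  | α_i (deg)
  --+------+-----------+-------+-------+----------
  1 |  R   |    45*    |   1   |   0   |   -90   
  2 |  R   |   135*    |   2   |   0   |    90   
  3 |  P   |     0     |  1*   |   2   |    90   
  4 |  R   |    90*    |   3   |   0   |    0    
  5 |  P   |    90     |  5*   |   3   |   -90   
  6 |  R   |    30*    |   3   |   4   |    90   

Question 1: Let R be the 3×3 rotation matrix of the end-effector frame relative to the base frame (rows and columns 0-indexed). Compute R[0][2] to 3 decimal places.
End-effector z-axis (col 2 of R) = (0.8624,-0.3624,0.3536)
R[0][2] = 0.8624

0.862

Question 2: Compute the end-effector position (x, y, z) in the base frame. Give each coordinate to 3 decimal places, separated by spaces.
4.060 -1.596 5.571

after link 1: o_1 = (0.0000, 0.0000, 1.0000)
after link 2: o_2 = (-1.4142, 1.4142, 1.0000)
after link 3: o_3 = (-1.9142, 0.9142, -1.1213)
after link 4: o_4 = (0.2071, -1.2071, -1.1213)
after link 5: o_5 = (5.2426, -3.2426, 1.0000)
after link 6: o_6 = (4.0605, -1.5964, 5.5708)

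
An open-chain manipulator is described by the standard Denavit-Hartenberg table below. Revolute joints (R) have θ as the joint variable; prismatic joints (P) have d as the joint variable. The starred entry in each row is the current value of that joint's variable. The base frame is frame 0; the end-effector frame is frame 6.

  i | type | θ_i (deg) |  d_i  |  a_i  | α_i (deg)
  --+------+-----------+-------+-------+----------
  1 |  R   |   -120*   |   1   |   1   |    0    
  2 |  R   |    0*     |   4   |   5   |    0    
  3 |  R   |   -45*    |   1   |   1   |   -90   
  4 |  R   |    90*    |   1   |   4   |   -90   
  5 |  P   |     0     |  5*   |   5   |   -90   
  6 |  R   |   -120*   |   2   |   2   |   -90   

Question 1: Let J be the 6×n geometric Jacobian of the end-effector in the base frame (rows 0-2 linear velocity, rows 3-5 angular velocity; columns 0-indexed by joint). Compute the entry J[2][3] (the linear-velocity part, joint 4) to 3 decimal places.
6.732

axis z_3 = (0.2588,-0.9659,0.0000); lever o_n−o_3 = (6.2438,2.7083,-8.0000)
cross product → J_v[:, 3] = (7.7274,2.0706,6.7321)
J_ω[:, 3] = z_3
entry J[2][3] = 6.7321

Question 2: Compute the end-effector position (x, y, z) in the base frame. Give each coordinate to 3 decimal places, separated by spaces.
after link 1: o_1 = (-0.5000, -0.8660, 1.0000)
after link 2: o_2 = (-3.0000, -5.1962, 5.0000)
after link 3: o_3 = (-3.9659, -5.4550, 6.0000)
after link 4: o_4 = (-3.7071, -6.4209, 2.0000)
after link 5: o_5 = (1.1225, -5.1268, -3.0000)
after link 6: o_6 = (2.2779, -2.7467, -2.0000)

2.278 -2.747 -2.000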